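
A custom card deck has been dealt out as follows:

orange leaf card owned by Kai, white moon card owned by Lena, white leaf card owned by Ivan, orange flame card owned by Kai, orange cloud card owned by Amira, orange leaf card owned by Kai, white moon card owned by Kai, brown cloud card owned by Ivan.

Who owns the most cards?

Counts by player: Kai→4, Ivan→2, Amira→1, Lena→1.
The maximum is 4, held uniquely by Kai.

Kai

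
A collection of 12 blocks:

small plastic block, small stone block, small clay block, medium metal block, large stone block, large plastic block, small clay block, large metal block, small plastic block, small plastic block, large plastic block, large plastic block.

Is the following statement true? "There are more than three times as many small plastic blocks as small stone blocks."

There are 3 small plastic blocks.
There is 1 small stone block.
The claim requires 3 > 3 × 1 = 3, which does not hold.

False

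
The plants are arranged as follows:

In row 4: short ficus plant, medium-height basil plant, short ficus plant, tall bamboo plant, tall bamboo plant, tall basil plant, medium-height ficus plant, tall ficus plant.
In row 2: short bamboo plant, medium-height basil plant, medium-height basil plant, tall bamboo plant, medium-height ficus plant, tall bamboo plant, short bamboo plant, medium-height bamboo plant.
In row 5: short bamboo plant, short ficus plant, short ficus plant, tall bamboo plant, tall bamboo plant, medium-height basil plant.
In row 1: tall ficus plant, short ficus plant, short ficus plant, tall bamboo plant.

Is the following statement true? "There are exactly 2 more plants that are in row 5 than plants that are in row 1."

There are 6 plants in row 5.
There are 4 plants in row 1.
The claim requires 6 − 4 (= 2) to equal 2, which holds.

True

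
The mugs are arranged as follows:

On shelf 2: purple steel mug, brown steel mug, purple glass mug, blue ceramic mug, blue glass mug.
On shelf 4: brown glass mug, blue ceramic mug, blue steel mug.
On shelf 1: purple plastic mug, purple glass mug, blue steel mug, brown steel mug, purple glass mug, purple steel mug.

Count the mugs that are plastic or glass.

glass: 5; plastic: 1; together 5 + 1 = 6.

6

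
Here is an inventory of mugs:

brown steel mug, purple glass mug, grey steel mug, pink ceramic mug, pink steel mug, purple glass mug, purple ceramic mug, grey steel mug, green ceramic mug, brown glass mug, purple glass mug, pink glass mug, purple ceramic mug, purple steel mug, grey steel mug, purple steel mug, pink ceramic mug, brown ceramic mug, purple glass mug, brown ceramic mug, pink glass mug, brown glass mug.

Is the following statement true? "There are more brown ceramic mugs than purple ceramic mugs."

False

brown ceramic mugs: 2.
purple ceramic mugs: 2.
The claim requires 2 > 2, which does not hold.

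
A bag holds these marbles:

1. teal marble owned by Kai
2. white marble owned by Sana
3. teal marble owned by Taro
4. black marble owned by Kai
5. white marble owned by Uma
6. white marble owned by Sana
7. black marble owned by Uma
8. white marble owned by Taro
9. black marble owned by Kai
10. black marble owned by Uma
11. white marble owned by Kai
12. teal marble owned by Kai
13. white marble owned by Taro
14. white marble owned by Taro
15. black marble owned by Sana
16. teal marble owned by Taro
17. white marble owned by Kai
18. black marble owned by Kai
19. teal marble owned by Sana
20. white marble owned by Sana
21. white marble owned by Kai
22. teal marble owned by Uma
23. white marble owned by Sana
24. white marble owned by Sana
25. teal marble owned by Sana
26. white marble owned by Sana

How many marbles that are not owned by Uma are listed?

Total marbles: 26; with the excluded value: 4; remaining 26 − 4 = 22.

22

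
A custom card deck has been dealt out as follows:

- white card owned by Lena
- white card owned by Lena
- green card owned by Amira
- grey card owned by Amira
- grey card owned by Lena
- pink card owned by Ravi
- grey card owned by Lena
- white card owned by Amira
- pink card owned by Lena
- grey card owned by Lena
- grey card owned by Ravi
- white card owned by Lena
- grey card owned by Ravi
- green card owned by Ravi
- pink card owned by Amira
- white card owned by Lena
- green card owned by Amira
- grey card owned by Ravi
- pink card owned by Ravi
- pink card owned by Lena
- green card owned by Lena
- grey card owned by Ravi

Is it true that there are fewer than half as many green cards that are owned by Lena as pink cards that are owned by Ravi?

Count of green cards owned by Lena: 1.
Count of pink cards owned by Ravi: 2.
The claim requires 2 × 1 = 2 < 2, which does not hold.

False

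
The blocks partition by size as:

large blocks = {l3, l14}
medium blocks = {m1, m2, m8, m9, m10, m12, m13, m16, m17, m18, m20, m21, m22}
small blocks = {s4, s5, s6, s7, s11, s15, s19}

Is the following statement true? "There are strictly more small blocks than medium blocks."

|small blocks| = 7.
|medium blocks| = 13.
The claim requires 7 > 13, which does not hold.

False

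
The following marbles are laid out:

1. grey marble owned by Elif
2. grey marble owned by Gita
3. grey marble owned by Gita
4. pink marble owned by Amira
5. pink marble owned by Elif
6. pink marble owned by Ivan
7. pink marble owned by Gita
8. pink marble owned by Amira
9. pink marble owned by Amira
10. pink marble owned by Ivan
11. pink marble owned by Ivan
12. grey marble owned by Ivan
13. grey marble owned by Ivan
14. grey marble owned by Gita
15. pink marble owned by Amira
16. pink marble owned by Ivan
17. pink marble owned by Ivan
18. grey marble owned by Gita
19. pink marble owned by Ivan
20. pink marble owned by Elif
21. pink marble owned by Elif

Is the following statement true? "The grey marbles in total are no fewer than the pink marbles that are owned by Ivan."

grey marbles: 7.
pink marbles owned by Ivan: 6.
The claim requires 7 ≥ 6, which holds.

True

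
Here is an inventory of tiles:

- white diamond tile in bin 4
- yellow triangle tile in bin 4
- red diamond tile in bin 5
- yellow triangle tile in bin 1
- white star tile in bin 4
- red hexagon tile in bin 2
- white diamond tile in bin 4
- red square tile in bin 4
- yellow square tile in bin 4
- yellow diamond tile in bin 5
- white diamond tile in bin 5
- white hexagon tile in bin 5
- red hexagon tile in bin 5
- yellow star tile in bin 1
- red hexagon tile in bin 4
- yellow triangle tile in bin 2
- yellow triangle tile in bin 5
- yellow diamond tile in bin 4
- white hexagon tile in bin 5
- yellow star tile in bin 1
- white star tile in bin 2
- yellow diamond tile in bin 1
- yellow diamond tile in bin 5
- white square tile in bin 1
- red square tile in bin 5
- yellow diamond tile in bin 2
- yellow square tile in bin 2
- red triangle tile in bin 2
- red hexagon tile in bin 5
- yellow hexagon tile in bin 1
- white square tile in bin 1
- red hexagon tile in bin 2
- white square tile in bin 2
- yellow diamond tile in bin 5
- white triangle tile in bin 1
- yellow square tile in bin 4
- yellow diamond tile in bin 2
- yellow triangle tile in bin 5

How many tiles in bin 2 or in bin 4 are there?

18

in bin 2: 9; in bin 4: 9; together 9 + 9 = 18.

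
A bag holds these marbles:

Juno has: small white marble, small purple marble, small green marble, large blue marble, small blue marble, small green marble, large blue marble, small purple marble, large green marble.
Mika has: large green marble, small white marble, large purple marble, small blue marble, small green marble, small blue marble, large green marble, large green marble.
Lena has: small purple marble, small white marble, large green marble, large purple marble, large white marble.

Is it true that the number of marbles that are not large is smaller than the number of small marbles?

False

marbles that are not large: 12.
small marbles: 12.
The claim requires 12 < 12, which does not hold.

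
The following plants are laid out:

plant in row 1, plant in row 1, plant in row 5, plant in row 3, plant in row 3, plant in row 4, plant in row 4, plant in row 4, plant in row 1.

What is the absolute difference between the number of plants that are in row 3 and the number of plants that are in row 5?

plants in row 3: 2. plants in row 5: 1.
|2 − 1| = 2 − 1 = 1.

1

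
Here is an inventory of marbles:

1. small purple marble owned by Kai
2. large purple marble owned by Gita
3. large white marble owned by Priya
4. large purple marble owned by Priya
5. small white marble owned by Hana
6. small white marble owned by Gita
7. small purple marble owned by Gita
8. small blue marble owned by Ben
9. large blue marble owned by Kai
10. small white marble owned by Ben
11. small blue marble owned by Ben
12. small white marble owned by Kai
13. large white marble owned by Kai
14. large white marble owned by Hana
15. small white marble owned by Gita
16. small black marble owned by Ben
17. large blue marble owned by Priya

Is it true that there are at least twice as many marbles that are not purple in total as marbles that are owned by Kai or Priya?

marbles that are not purple: 13.
marbles owned by Kai or Priya: 7.
The claim requires 13 ≥ 2 × 7 = 14, which does not hold.

False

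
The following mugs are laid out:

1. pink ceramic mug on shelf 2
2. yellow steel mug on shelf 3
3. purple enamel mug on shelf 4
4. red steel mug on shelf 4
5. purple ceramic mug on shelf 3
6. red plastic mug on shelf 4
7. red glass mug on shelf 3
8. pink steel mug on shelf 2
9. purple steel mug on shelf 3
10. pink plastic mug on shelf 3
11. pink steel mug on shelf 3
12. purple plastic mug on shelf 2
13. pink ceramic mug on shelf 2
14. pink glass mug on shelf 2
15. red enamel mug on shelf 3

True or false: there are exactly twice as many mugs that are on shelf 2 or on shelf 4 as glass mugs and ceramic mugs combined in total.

|mugs on shelf 2 or on shelf 4| = 8.
glass mugs: 2; ceramic mugs: 3; combined: 2 + 3 = 5.
The claim requires 8 = 2 × 5 = 10, which does not hold.

False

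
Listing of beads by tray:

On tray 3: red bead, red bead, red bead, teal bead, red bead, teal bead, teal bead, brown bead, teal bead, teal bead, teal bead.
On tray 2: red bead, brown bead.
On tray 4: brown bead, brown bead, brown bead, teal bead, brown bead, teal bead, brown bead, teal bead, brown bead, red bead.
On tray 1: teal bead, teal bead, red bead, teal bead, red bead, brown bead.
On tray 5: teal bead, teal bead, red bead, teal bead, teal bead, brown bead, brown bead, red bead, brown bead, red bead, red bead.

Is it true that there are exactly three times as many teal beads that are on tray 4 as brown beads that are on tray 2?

True

teal beads on tray 4: 3.
brown beads on tray 2: 1.
The claim requires 3 = 3 × 1 = 3, which holds.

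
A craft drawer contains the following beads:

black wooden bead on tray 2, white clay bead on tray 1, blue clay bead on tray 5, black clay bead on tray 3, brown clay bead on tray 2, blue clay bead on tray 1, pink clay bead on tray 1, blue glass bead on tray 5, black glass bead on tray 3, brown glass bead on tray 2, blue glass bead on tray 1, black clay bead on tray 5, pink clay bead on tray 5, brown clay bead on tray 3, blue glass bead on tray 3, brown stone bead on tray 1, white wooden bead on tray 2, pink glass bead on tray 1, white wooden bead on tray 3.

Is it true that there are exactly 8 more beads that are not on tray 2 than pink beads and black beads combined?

|beads that are not on tray 2| = 15.
pink beads: 3; black beads: 4; combined: 3 + 4 = 7.
The claim requires 15 − 7 (= 8) to equal 8, which holds.

True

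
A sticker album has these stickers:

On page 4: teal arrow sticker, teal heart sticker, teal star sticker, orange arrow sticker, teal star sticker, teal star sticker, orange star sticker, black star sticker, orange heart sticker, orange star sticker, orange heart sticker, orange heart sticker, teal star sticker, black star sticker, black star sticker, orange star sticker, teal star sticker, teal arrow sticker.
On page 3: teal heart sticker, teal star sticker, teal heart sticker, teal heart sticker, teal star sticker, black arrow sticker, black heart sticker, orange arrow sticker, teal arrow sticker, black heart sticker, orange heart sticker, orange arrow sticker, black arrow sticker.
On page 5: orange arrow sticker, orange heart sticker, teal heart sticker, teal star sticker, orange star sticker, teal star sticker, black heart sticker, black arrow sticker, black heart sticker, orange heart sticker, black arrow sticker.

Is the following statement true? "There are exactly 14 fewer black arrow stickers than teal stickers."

False

|black arrow stickers| = 4.
|teal stickers| = 17.
The claim requires 17 − 4 (= 13) to equal 14, which does not hold.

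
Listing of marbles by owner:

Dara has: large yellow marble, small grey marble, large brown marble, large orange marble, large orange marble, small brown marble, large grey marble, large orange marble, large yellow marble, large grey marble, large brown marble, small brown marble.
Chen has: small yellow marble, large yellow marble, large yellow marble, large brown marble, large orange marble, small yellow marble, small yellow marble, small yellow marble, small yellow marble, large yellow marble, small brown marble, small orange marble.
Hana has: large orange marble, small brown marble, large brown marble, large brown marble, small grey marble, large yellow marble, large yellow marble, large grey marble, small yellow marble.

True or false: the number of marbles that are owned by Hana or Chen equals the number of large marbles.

Count of marbles owned by Hana or Chen: 21.
There are 20 large marbles.
The claim requires 21 = 20, which does not hold.

False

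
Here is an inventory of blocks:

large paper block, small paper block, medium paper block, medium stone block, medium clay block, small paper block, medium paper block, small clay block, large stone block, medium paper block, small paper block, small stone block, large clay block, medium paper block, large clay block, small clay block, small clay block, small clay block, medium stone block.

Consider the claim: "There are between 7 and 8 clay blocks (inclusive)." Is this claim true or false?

clay blocks: 7.
The claim requires 7 ≤ 7 ≤ 8, which holds.

True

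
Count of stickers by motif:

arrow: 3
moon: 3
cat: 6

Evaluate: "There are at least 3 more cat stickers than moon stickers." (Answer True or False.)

True

cat stickers: 6.
moon stickers: 3.
The claim requires 6 − 3 = 3 ≥ 3, which holds.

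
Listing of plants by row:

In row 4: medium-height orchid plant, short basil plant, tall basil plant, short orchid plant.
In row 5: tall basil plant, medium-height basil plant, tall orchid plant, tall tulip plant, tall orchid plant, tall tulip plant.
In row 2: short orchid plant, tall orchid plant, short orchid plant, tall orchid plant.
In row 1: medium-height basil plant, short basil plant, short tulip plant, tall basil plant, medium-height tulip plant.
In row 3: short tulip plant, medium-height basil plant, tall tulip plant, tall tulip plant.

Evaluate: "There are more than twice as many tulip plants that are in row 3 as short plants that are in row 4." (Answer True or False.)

False

tulip plants in row 3: 3.
short plants in row 4: 2.
The claim requires 3 > 2 × 2 = 4, which does not hold.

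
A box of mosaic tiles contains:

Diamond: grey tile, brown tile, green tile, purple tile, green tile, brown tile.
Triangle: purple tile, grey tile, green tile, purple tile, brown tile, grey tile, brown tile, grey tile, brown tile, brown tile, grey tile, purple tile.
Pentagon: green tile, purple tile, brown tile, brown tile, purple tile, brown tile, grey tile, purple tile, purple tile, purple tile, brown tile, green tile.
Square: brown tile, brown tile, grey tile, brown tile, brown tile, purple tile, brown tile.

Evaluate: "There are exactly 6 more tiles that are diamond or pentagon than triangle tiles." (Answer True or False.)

True

tiles that are diamond or pentagon: 18.
triangle tiles: 12.
The claim requires 18 − 12 (= 6) to equal 6, which holds.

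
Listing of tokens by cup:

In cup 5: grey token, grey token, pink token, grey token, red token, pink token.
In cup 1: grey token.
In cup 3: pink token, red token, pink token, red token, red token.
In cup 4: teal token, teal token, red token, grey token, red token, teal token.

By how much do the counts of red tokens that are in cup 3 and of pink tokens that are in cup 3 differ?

red tokens in cup 3: 3. pink tokens in cup 3: 2.
|3 − 2| = 3 − 2 = 1.

1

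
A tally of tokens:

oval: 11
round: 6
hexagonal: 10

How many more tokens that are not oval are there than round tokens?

tokens that are not oval: 16.
round tokens: 6.
16 − 6 = 10.

10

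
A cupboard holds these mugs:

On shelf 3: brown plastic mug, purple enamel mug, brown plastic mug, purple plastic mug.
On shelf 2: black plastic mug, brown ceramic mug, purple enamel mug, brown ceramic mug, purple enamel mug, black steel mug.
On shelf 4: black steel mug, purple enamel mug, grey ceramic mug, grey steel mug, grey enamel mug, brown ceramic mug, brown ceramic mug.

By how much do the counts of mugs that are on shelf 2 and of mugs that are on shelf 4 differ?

mugs on shelf 2: 6. mugs on shelf 4: 7.
|6 − 7| = 7 − 6 = 1.

1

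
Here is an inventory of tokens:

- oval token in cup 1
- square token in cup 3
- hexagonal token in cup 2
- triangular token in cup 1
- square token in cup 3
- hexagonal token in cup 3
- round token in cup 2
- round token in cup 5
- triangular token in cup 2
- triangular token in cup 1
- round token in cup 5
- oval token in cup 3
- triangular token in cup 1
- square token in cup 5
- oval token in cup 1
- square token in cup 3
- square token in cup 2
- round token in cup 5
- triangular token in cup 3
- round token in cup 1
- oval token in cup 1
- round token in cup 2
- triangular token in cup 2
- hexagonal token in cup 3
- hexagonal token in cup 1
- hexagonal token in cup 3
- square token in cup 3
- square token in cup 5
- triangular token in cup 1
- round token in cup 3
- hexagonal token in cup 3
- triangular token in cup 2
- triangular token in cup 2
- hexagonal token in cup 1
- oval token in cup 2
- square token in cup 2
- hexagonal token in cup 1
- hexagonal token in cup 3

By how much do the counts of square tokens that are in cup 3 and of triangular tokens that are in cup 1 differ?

0

square tokens in cup 3: 4. triangular tokens in cup 1: 4.
|4 − 4| = 4 − 4 = 0.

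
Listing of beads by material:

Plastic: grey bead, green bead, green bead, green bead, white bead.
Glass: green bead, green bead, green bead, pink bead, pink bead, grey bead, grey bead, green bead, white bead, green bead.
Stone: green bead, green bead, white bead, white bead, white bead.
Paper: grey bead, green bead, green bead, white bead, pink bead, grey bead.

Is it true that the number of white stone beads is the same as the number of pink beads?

True

white stone beads: 3.
pink beads: 3.
The claim requires 3 = 3, which holds.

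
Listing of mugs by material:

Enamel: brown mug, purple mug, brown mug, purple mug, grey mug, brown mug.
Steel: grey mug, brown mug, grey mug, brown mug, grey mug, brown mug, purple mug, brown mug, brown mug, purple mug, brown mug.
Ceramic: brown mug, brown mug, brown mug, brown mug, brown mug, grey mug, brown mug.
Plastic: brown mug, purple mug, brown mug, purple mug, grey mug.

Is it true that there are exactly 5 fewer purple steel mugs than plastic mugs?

purple steel mugs: 2.
plastic mugs: 5.
The claim requires 5 − 2 (= 3) to equal 5, which does not hold.

False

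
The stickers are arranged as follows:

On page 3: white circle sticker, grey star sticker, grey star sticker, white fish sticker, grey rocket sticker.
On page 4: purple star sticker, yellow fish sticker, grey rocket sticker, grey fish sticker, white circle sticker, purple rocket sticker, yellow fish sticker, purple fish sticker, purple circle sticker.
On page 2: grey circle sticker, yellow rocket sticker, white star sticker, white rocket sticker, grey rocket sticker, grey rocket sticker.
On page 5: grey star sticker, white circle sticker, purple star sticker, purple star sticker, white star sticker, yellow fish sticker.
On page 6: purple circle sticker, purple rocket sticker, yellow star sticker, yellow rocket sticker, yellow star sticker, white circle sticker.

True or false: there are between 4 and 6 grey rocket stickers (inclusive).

True

grey rocket stickers: 4.
The claim requires 4 ≤ 4 ≤ 6, which holds.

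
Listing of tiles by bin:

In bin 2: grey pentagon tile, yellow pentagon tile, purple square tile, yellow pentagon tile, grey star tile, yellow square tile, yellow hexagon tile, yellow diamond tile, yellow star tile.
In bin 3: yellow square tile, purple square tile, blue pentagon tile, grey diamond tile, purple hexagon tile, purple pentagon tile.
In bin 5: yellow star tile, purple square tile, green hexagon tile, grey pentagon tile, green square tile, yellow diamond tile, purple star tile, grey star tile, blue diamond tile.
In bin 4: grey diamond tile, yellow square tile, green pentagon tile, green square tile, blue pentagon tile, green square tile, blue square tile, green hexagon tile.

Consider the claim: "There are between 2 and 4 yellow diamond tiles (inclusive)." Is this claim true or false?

|yellow diamond tiles| = 2.
The claim requires 2 ≤ 2 ≤ 4, which holds.

True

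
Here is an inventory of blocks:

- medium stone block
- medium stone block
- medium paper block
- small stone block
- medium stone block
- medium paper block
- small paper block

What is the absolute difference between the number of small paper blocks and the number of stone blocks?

small paper blocks: 1. stone blocks: 4.
|1 − 4| = 4 − 1 = 3.

3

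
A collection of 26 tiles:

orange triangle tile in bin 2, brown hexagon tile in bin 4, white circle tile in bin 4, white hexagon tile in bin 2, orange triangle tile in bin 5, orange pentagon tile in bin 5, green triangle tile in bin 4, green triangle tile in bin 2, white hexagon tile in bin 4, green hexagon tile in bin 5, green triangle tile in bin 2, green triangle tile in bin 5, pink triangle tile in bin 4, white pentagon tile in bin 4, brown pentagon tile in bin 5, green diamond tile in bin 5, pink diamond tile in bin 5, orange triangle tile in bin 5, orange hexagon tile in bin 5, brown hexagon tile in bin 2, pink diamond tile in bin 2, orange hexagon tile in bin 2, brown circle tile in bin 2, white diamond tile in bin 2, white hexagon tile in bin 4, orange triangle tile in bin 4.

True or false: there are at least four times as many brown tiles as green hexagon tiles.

|brown tiles| = 4.
|green hexagon tiles| = 1.
The claim requires 4 ≥ 4 × 1 = 4, which holds.

True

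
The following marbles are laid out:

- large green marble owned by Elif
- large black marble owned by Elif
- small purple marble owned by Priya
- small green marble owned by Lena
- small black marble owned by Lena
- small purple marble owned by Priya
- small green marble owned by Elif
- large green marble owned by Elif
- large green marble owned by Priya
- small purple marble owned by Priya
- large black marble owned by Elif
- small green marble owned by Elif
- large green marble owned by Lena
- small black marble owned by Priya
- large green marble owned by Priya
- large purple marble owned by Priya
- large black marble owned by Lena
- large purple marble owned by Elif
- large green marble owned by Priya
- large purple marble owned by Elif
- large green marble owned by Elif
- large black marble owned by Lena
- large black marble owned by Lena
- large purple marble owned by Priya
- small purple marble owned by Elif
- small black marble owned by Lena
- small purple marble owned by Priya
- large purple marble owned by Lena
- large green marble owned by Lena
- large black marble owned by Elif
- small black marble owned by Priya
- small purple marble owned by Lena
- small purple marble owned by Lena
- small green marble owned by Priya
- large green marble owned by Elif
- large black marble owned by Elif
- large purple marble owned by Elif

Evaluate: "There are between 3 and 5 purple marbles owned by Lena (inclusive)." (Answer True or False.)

purple marbles owned by Lena: 3.
The claim requires 3 ≤ 3 ≤ 5, which holds.

True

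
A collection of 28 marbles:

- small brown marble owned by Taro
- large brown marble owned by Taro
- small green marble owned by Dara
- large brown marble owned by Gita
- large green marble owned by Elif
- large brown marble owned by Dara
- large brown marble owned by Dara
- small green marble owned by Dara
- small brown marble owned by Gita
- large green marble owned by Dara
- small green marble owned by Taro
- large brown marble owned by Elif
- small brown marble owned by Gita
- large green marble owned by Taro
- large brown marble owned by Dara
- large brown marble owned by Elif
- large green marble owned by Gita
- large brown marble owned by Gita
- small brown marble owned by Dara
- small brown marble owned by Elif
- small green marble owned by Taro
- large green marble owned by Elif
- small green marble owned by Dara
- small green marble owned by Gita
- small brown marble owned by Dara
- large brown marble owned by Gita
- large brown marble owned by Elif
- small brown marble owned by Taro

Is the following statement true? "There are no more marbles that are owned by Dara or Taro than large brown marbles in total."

|marbles owned by Dara or Taro| = 15.
|large brown marbles| = 10.
The claim requires 15 ≤ 10, which does not hold.

False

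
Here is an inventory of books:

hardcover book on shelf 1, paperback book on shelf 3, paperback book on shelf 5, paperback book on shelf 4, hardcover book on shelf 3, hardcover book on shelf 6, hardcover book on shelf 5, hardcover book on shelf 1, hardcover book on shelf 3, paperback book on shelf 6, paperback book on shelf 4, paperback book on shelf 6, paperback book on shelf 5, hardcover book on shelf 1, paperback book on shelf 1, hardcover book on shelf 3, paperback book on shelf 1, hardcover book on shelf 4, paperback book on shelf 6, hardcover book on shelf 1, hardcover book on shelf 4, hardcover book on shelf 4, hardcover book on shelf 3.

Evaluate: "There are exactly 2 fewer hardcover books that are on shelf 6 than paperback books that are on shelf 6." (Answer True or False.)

True

There is 1 hardcover book on shelf 6.
There are 3 paperback books on shelf 6.
The claim requires 3 − 1 (= 2) to equal 2, which holds.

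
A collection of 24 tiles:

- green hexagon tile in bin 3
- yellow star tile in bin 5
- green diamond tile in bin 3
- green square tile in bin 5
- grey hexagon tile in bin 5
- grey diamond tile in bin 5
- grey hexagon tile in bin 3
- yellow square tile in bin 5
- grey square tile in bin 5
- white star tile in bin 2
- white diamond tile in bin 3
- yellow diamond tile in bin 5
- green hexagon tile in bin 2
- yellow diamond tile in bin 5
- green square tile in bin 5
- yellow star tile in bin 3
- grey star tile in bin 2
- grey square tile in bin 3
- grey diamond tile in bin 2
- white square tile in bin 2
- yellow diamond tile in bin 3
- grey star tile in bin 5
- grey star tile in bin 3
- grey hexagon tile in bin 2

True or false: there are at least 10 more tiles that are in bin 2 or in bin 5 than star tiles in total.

There are 16 tiles in bin 2 or in bin 5.
There are 6 star tiles.
The claim requires 16 − 6 = 10 ≥ 10, which holds.

True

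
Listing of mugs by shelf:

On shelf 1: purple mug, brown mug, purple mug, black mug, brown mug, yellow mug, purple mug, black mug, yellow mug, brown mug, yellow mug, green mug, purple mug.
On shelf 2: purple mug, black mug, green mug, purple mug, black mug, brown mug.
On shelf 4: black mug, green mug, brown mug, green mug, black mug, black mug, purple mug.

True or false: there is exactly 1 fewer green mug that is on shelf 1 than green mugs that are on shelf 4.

True

|green mugs on shelf 1| = 1.
|green mugs on shelf 4| = 2.
The claim requires 2 − 1 (= 1) to equal 1, which holds.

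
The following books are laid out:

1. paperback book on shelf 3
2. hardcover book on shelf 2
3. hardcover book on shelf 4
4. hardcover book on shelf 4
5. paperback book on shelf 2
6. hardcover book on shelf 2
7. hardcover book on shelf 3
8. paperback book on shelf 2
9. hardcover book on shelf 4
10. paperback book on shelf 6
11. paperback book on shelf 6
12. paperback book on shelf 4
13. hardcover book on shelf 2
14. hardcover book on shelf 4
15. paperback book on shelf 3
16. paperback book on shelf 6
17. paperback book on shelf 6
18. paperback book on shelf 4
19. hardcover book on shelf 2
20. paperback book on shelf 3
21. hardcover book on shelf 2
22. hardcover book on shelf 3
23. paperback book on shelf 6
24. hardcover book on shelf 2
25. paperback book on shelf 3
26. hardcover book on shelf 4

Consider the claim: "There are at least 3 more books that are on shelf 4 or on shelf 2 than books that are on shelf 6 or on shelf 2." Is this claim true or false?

False

books on shelf 4 or on shelf 2: 15.
books on shelf 6 or on shelf 2: 13.
The claim requires 15 − 13 = 2 ≥ 3, which does not hold.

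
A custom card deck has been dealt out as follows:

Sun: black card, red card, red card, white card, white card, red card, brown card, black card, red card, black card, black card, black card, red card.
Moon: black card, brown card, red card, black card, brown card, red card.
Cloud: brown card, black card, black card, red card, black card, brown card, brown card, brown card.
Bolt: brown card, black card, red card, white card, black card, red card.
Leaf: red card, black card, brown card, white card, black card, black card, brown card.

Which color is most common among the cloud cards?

Counts by color (restricted to cloud cards): brown 4, black 3, red 1.
The maximum is 4, held uniquely by brown.

brown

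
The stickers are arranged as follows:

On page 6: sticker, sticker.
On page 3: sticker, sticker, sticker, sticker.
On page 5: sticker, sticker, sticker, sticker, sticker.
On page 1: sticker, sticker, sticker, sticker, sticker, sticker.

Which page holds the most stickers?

Counts by page: page 1→6, page 5→5, page 3→4, page 6→2.
The maximum is 6, held uniquely by page 1.

page 1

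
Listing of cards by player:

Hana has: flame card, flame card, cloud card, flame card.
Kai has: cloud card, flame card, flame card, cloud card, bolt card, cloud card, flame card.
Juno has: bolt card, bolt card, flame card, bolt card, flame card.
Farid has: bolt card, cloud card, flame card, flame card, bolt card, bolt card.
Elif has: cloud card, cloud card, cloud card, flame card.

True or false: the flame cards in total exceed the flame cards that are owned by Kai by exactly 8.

True

There are 11 flame cards.
Count of flame cards owned by Kai: 3.
The claim requires 11 − 3 (= 8) to equal 8, which holds.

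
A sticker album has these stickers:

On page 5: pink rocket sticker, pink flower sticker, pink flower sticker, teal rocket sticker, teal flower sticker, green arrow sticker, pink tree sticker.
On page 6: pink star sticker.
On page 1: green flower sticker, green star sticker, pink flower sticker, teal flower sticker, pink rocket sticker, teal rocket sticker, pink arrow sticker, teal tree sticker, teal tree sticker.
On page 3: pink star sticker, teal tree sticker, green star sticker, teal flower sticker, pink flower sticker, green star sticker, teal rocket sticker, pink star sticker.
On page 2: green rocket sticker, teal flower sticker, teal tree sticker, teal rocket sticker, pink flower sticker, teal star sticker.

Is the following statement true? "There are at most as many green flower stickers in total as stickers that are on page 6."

|green flower stickers| = 1.
|stickers on page 6| = 1.
The claim requires 1 ≤ 1, which holds.

True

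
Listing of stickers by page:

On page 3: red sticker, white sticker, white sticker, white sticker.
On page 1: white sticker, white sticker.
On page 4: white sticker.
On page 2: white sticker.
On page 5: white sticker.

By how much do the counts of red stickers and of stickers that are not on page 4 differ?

red stickers: 1. stickers that are not on page 4: 8.
|1 − 8| = 8 − 1 = 7.

7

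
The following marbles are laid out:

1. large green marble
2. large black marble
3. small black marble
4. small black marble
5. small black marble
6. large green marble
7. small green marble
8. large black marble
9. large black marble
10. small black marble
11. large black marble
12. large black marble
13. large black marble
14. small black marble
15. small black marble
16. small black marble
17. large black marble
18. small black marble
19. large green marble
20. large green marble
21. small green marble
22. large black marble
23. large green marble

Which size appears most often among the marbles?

large

Counts by size: large 13, small 10.
The maximum is 13, held uniquely by large.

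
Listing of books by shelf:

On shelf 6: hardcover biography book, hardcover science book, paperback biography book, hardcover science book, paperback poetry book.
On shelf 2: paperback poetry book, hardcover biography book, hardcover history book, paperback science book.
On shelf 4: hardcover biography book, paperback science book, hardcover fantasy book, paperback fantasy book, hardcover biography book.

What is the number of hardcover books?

8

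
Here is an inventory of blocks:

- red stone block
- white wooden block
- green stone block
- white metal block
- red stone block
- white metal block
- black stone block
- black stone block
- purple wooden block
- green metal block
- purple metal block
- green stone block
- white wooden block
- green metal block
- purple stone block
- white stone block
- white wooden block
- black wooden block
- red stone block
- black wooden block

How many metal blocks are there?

5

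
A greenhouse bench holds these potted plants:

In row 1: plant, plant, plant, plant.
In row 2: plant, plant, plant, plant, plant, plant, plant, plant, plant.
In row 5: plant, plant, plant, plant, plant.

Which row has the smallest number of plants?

Counts by row: row 2→9, row 5→5, row 1→4.
The minimum is 4, held uniquely by row 1.

row 1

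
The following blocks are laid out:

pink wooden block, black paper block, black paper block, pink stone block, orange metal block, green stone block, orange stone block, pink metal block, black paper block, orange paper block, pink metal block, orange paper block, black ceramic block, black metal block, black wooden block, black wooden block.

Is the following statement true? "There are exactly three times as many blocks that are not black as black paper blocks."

True

There are 9 blocks that are not black.
There are 3 black paper blocks.
The claim requires 9 = 3 × 3 = 9, which holds.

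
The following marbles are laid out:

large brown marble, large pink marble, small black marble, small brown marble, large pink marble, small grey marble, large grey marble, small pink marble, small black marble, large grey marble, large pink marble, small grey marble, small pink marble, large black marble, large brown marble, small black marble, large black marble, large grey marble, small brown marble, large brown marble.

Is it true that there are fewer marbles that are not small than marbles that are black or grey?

False

There are 11 marbles that are not small.
There are 10 marbles that are black or grey.
The claim requires 11 < 10, which does not hold.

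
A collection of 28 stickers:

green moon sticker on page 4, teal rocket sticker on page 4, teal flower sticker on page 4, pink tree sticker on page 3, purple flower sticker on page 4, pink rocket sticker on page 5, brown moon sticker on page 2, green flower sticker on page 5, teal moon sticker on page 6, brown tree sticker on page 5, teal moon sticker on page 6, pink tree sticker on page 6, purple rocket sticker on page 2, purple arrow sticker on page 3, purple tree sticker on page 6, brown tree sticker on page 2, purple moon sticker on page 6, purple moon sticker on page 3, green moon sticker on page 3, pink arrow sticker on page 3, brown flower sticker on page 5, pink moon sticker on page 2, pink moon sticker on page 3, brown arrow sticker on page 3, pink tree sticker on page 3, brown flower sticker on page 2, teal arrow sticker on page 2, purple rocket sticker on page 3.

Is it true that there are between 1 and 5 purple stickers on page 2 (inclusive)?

There is 1 purple sticker on page 2.
The claim requires 1 ≤ 1 ≤ 5, which holds.

True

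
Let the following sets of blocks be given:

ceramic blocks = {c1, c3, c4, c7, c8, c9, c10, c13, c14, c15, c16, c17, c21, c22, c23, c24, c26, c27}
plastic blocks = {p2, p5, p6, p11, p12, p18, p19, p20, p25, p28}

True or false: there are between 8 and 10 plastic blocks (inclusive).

|plastic blocks| = 10.
The claim requires 8 ≤ 10 ≤ 10, which holds.

True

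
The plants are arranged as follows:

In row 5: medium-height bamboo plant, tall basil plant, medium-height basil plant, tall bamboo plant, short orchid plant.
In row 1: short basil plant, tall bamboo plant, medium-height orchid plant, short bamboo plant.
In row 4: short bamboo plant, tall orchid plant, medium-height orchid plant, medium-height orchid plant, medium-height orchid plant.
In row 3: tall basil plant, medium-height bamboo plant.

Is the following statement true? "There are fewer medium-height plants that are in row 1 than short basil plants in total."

False

|medium-height plants in row 1| = 1.
|short basil plants| = 1.
The claim requires 1 < 1, which does not hold.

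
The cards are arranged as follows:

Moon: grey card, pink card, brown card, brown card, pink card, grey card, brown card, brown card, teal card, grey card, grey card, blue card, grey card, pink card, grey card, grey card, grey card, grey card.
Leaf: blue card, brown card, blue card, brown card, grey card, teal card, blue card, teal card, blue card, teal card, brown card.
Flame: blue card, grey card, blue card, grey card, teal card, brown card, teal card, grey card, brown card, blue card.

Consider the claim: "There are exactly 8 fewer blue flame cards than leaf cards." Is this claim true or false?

|blue flame cards| = 3.
|leaf cards| = 11.
The claim requires 11 − 3 (= 8) to equal 8, which holds.

True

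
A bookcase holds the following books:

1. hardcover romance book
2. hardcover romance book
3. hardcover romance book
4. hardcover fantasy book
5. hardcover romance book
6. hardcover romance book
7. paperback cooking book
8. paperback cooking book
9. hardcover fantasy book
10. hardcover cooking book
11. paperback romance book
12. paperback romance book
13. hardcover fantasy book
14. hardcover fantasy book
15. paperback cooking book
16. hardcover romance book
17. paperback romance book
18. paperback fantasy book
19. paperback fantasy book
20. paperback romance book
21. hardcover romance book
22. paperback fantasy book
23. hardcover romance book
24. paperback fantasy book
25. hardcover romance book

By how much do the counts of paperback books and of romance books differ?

paperback books: 11. romance books: 13.
|11 − 13| = 13 − 11 = 2.

2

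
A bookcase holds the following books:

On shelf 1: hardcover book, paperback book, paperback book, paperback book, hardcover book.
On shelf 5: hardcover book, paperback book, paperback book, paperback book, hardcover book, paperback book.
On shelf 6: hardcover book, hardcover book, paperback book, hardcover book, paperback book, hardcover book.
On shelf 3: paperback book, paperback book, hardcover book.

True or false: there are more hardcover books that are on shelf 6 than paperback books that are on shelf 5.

False

hardcover books on shelf 6: 4.
paperback books on shelf 5: 4.
The claim requires 4 > 4, which does not hold.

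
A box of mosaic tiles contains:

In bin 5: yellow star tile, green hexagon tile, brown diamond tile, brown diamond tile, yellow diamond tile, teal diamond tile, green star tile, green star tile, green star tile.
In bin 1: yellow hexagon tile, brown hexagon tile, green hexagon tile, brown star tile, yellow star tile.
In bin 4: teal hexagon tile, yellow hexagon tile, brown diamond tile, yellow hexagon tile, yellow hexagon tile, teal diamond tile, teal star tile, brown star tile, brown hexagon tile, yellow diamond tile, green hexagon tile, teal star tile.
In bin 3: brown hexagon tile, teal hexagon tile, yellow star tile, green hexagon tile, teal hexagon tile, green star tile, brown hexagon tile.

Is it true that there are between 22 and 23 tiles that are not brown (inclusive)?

tiles that are not brown: 24.
The claim requires 22 ≤ 24 ≤ 23, which does not hold.

False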